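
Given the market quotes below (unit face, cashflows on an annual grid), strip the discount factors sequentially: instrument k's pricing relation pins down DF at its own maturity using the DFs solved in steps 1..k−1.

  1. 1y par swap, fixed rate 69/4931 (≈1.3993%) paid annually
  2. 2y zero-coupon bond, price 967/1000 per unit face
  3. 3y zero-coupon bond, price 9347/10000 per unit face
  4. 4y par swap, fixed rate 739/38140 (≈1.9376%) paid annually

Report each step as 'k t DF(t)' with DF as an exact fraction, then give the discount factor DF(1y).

step 1 [1y] swap r/1=69/4931: DF=(1 − 69/4931·(0))/(1+69/4931) = 4931/5000 ≈ 0.986200
step 2 [2y] zero: DF = P = 967/1000 ≈ 0.967000
step 3 [3y] zero: DF = P = 9347/10000 ≈ 0.934700
step 4 [4y] swap r/1=739/38140: DF=(1 − 739/38140·(0.986200+0.967000+0.934700))/(1+739/38140) = 9261/10000 ≈ 0.926100

1 1 4931/5000
2 2 967/1000
3 3 9347/10000
4 4 9261/10000
DF(1y) = 4931/5000 ≈ 0.986200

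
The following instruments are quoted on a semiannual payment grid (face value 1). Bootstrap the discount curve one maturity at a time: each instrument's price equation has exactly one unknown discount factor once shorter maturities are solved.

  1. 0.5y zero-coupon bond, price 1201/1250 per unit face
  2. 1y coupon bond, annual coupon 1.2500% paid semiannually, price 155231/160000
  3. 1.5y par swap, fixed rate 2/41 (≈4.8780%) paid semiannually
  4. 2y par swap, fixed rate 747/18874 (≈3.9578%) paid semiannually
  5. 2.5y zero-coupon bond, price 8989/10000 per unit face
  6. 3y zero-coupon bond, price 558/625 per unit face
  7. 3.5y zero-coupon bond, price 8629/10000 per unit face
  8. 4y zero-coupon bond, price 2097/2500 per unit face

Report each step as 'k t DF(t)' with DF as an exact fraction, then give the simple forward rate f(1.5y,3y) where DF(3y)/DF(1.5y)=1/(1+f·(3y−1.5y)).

1 1/2 1201/1250
2 1 4791/5000
3 3/2 1861/2000
4 2 9253/10000
5 5/2 8989/10000
6 3 558/625
7 7/2 8629/10000
8 4 2097/2500
f(1.5y,3y) = ((1861/2000)/(558/625) − 1)/(3/2) = 377/13392 ≈ 2.8151%

step 1 [0.5y] zero: DF = P = 1201/1250 ≈ 0.960800
step 2 [1y] bond c/2=1/160: DF=(155231/160000 − 1/160·(0.960800))/(1+1/160) = 4791/5000 ≈ 0.958200
step 3 [1.5y] swap r/2=1/41: DF=(1 − 1/41·(0.960800+0.958200))/(1+1/41) = 1861/2000 ≈ 0.930500
step 4 [2y] swap r/2=747/37748: DF=(1 − 747/37748·(0.960800+0.958200+0.930500))/(1+747/37748) = 9253/10000 ≈ 0.925300
step 5 [2.5y] zero: DF = P = 8989/10000 ≈ 0.898900
step 6 [3y] zero: DF = P = 558/625 ≈ 0.892800
step 7 [3.5y] zero: DF = P = 8629/10000 ≈ 0.862900
step 8 [4y] zero: DF = P = 2097/2500 ≈ 0.838800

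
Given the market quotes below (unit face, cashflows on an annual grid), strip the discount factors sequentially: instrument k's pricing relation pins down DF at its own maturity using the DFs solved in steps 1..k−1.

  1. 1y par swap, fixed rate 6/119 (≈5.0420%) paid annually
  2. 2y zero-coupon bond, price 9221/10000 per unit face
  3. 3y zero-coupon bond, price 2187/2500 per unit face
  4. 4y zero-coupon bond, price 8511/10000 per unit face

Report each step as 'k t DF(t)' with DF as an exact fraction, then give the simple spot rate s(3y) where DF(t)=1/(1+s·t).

step 1 [1y] swap r/1=6/119: DF=(1 − 6/119·(0))/(1+6/119) = 119/125 ≈ 0.952000
step 2 [2y] zero: DF = P = 9221/10000 ≈ 0.922100
step 3 [3y] zero: DF = P = 2187/2500 ≈ 0.874800
step 4 [4y] zero: DF = P = 8511/10000 ≈ 0.851100

1 1 119/125
2 2 9221/10000
3 3 2187/2500
4 4 8511/10000
s(3y) = (1/(2187/2500) − 1)/(3) = 313/6561 ≈ 4.7706%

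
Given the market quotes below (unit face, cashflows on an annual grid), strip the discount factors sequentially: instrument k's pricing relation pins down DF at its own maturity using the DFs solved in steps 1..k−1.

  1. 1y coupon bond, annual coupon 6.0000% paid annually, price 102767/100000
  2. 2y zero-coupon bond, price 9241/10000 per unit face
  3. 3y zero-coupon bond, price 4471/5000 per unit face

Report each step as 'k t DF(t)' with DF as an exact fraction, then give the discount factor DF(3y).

1 1 1939/2000
2 2 9241/10000
3 3 4471/5000
DF(3y) = 4471/5000 ≈ 0.894200

step 1 [1y] bond c/1=3/50: DF=(102767/100000 − 3/50·(0))/(1+3/50) = 1939/2000 ≈ 0.969500
step 2 [2y] zero: DF = P = 9241/10000 ≈ 0.924100
step 3 [3y] zero: DF = P = 4471/5000 ≈ 0.894200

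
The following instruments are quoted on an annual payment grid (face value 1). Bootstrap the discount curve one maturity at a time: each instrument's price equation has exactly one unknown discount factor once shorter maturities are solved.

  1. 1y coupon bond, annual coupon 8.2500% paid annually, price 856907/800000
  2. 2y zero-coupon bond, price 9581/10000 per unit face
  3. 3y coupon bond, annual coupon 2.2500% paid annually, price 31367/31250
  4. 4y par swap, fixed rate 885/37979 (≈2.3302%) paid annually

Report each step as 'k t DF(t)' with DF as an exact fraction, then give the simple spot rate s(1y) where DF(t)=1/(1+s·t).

step 1 [1y] bond c/1=33/400: DF=(856907/800000 − 33/400·(0))/(1+33/400) = 1979/2000 ≈ 0.989500
step 2 [2y] zero: DF = P = 9581/10000 ≈ 0.958100
step 3 [3y] bond c/1=9/400: DF=(31367/31250 − 9/400·(0.989500+0.958100))/(1+9/400) = 2347/2500 ≈ 0.938800
step 4 [4y] swap r/1=885/37979: DF=(1 − 885/37979·(0.989500+0.958100+0.938800))/(1+885/37979) = 1823/2000 ≈ 0.911500

1 1 1979/2000
2 2 9581/10000
3 3 2347/2500
4 4 1823/2000
s(1y) = (1/(1979/2000) − 1)/(1) = 21/1979 ≈ 1.0611%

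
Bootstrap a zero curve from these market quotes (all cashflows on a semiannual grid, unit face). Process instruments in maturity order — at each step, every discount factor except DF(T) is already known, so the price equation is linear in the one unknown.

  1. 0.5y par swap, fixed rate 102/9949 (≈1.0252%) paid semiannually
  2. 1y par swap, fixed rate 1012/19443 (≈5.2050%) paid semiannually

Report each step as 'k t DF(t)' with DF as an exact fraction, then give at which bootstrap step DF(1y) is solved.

step 1 [0.5y] swap r/2=51/9949: DF=(1 − 51/9949·(0))/(1+51/9949) = 9949/10000 ≈ 0.994900
step 2 [1y] swap r/2=506/19443: DF=(1 − 506/19443·(0.994900))/(1+506/19443) = 4747/5000 ≈ 0.949400

1 1/2 9949/10000
2 1 4747/5000
DF(1y) is solved at step 2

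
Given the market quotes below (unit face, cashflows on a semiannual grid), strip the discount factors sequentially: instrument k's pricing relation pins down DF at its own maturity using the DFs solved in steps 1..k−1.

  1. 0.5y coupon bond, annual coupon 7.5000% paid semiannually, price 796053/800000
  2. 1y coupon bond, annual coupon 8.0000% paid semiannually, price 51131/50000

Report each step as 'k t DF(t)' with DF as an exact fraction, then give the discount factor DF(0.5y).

1 1/2 9591/10000
2 1 1183/1250
DF(0.5y) = 9591/10000 ≈ 0.959100

step 1 [0.5y] bond c/2=3/80: DF=(796053/800000 − 3/80·(0))/(1+3/80) = 9591/10000 ≈ 0.959100
step 2 [1y] bond c/2=1/25: DF=(51131/50000 − 1/25·(0.959100))/(1+1/25) = 1183/1250 ≈ 0.946400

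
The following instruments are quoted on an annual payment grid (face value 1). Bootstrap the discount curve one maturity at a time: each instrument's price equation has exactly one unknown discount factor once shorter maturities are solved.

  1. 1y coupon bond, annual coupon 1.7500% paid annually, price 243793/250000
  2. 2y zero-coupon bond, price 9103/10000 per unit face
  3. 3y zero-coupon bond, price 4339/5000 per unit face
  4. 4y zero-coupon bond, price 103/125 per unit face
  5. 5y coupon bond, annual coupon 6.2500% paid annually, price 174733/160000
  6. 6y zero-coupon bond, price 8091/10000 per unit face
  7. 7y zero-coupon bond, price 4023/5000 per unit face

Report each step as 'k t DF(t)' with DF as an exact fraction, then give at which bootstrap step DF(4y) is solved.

step 1 [1y] bond c/1=7/400: DF=(243793/250000 − 7/400·(0))/(1+7/400) = 599/625 ≈ 0.958400
step 2 [2y] zero: DF = P = 9103/10000 ≈ 0.910300
step 3 [3y] zero: DF = P = 4339/5000 ≈ 0.867800
step 4 [4y] zero: DF = P = 103/125 ≈ 0.824000
step 5 [5y] bond c/1=1/16: DF=(174733/160000 − 1/16·(0.958400+0.910300+0.867800+0.824000))/(1+1/16) = 1023/1250 ≈ 0.818400
step 6 [6y] zero: DF = P = 8091/10000 ≈ 0.809100
step 7 [7y] zero: DF = P = 4023/5000 ≈ 0.804600

1 1 599/625
2 2 9103/10000
3 3 4339/5000
4 4 103/125
5 5 1023/1250
6 6 8091/10000
7 7 4023/5000
DF(4y) is solved at step 4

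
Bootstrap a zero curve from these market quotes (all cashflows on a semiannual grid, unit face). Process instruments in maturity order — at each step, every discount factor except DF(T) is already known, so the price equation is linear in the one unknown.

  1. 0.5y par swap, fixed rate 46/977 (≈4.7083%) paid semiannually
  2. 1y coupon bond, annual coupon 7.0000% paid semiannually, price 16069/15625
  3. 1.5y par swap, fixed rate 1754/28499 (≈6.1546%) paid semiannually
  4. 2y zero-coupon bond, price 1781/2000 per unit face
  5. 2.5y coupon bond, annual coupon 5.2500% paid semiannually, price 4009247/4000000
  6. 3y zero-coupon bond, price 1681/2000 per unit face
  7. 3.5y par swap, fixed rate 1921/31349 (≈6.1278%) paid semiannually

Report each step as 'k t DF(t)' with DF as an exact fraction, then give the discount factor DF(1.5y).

step 1 [0.5y] swap r/2=23/977: DF=(1 − 23/977·(0))/(1+23/977) = 977/1000 ≈ 0.977000
step 2 [1y] bond c/2=7/200: DF=(16069/15625 − 7/200·(0.977000))/(1+7/200) = 4803/5000 ≈ 0.960600
step 3 [1.5y] swap r/2=877/28499: DF=(1 − 877/28499·(0.977000+0.960600))/(1+877/28499) = 9123/10000 ≈ 0.912300
step 4 [2y] zero: DF = P = 1781/2000 ≈ 0.890500
step 5 [2.5y] bond c/2=21/800: DF=(4009247/4000000 − 21/800·(0.977000+0.960600+0.912300+0.890500))/(1+21/800) = 881/1000 ≈ 0.881000
step 6 [3y] zero: DF = P = 1681/2000 ≈ 0.840500
step 7 [3.5y] swap r/2=1921/62698: DF=(1 − 1921/62698·(0.977000+0.960600+0.912300+0.890500+0.881000+0.840500))/(1+1921/62698) = 8079/10000 ≈ 0.807900

1 1/2 977/1000
2 1 4803/5000
3 3/2 9123/10000
4 2 1781/2000
5 5/2 881/1000
6 3 1681/2000
7 7/2 8079/10000
DF(1.5y) = 9123/10000 ≈ 0.912300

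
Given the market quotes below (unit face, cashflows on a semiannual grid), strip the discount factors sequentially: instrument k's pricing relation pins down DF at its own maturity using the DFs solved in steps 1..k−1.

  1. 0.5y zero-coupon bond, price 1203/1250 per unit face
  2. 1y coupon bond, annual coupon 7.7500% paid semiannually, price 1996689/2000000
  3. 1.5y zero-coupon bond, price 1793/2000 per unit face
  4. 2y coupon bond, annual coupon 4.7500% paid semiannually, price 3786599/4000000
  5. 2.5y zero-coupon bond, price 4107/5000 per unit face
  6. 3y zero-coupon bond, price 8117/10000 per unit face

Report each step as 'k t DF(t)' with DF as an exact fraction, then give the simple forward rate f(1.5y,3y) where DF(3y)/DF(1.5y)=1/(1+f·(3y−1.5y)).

step 1 [0.5y] zero: DF = P = 1203/1250 ≈ 0.962400
step 2 [1y] bond c/2=31/800: DF=(1996689/2000000 − 31/800·(0.962400))/(1+31/800) = 2313/2500 ≈ 0.925200
step 3 [1.5y] zero: DF = P = 1793/2000 ≈ 0.896500
step 4 [2y] bond c/2=19/800: DF=(3786599/4000000 − 19/800·(0.962400+0.925200+0.896500))/(1+19/800) = 8601/10000 ≈ 0.860100
step 5 [2.5y] zero: DF = P = 4107/5000 ≈ 0.821400
step 6 [3y] zero: DF = P = 8117/10000 ≈ 0.811700

1 1/2 1203/1250
2 1 2313/2500
3 3/2 1793/2000
4 2 8601/10000
5 5/2 4107/5000
6 3 8117/10000
f(1.5y,3y) = ((1793/2000)/(8117/10000) − 1)/(3/2) = 1696/24351 ≈ 6.9648%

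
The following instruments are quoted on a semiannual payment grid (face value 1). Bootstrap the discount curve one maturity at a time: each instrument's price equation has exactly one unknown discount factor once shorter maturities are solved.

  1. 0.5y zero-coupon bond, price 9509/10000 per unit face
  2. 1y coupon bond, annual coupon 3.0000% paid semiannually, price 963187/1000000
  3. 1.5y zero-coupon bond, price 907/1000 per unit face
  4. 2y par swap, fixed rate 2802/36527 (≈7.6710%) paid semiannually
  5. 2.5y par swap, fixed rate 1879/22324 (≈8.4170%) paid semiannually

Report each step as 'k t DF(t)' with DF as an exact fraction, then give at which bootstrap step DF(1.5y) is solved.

1 1/2 9509/10000
2 1 9349/10000
3 3/2 907/1000
4 2 8599/10000
5 5/2 8121/10000
DF(1.5y) is solved at step 3

step 1 [0.5y] zero: DF = P = 9509/10000 ≈ 0.950900
step 2 [1y] bond c/2=3/200: DF=(963187/1000000 − 3/200·(0.950900))/(1+3/200) = 9349/10000 ≈ 0.934900
step 3 [1.5y] zero: DF = P = 907/1000 ≈ 0.907000
step 4 [2y] swap r/2=1401/36527: DF=(1 − 1401/36527·(0.950900+0.934900+0.907000))/(1+1401/36527) = 8599/10000 ≈ 0.859900
step 5 [2.5y] swap r/2=1879/44648: DF=(1 − 1879/44648·(0.950900+0.934900+0.907000+0.859900))/(1+1879/44648) = 8121/10000 ≈ 0.812100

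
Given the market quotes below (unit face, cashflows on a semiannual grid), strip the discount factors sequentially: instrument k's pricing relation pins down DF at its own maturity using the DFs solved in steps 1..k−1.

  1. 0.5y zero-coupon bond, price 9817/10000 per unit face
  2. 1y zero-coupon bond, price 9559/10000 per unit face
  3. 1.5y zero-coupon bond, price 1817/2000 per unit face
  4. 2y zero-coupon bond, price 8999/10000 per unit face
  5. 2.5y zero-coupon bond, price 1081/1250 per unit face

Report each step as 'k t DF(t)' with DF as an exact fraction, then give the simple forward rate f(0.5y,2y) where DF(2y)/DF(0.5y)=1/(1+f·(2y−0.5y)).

1 1/2 9817/10000
2 1 9559/10000
3 3/2 1817/2000
4 2 8999/10000
5 5/2 1081/1250
f(0.5y,2y) = ((9817/10000)/(8999/10000) − 1)/(3/2) = 1636/26997 ≈ 6.0599%

step 1 [0.5y] zero: DF = P = 9817/10000 ≈ 0.981700
step 2 [1y] zero: DF = P = 9559/10000 ≈ 0.955900
step 3 [1.5y] zero: DF = P = 1817/2000 ≈ 0.908500
step 4 [2y] zero: DF = P = 8999/10000 ≈ 0.899900
step 5 [2.5y] zero: DF = P = 1081/1250 ≈ 0.864800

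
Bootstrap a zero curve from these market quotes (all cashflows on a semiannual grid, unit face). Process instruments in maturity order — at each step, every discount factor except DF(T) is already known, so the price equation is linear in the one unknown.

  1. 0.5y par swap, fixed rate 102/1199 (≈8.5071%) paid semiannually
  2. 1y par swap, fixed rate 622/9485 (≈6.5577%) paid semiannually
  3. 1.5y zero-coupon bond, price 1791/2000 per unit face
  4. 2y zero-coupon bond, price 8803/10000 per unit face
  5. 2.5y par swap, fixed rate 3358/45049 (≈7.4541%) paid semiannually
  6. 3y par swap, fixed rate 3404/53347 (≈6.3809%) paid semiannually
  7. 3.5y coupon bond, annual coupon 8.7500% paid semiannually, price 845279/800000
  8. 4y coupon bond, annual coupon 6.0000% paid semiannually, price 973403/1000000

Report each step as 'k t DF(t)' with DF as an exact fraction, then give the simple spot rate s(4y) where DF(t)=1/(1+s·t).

1 1/2 1199/1250
2 1 4689/5000
3 3/2 1791/2000
4 2 8803/10000
5 5/2 8321/10000
6 3 4149/5000
7 7/2 7887/10000
8 4 7667/10000
s(4y) = (1/(7667/10000) − 1)/(4) = 2333/30668 ≈ 7.6073%

step 1 [0.5y] swap r/2=51/1199: DF=(1 − 51/1199·(0))/(1+51/1199) = 1199/1250 ≈ 0.959200
step 2 [1y] swap r/2=311/9485: DF=(1 − 311/9485·(0.959200))/(1+311/9485) = 4689/5000 ≈ 0.937800
step 3 [1.5y] zero: DF = P = 1791/2000 ≈ 0.895500
step 4 [2y] zero: DF = P = 8803/10000 ≈ 0.880300
step 5 [2.5y] swap r/2=1679/45049: DF=(1 − 1679/45049·(0.959200+0.937800+0.895500+0.880300))/(1+1679/45049) = 8321/10000 ≈ 0.832100
step 6 [3y] swap r/2=1702/53347: DF=(1 − 1702/53347·(0.959200+0.937800+0.895500+0.880300+0.832100))/(1+1702/53347) = 4149/5000 ≈ 0.829800
step 7 [3.5y] bond c/2=7/160: DF=(845279/800000 − 7/160·(0.959200+0.937800+0.895500+0.880300+0.832100+0.829800))/(1+7/160) = 7887/10000 ≈ 0.788700
step 8 [4y] bond c/2=3/100: DF=(973403/1000000 − 3/100·(0.959200+0.937800+0.895500+0.880300+0.832100+0.829800+0.788700))/(1+3/100) = 7667/10000 ≈ 0.766700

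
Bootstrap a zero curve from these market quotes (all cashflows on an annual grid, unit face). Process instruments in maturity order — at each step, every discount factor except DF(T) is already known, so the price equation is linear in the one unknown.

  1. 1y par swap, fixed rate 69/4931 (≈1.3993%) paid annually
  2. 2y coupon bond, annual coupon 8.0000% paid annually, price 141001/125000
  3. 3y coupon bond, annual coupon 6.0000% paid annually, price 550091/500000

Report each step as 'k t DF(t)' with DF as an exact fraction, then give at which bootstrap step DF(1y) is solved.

step 1 [1y] swap r/1=69/4931: DF=(1 − 69/4931·(0))/(1+69/4931) = 4931/5000 ≈ 0.986200
step 2 [2y] bond c/1=2/25: DF=(141001/125000 − 2/25·(0.986200))/(1+2/25) = 4857/5000 ≈ 0.971400
step 3 [3y] bond c/1=3/50: DF=(550091/500000 − 3/50·(0.986200+0.971400))/(1+3/50) = 9271/10000 ≈ 0.927100

1 1 4931/5000
2 2 4857/5000
3 3 9271/10000
DF(1y) is solved at step 1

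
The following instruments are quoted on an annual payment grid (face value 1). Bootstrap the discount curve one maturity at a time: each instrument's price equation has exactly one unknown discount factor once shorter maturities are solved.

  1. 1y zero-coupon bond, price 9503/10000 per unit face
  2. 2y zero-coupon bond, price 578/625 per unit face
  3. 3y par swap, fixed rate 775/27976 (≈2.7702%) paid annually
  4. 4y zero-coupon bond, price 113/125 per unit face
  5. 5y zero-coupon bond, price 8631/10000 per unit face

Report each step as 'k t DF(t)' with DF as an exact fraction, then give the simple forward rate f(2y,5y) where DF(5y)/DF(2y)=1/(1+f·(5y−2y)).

1 1 9503/10000
2 2 578/625
3 3 369/400
4 4 113/125
5 5 8631/10000
f(2y,5y) = ((578/625)/(8631/10000) − 1)/(3) = 617/25893 ≈ 2.3829%

step 1 [1y] zero: DF = P = 9503/10000 ≈ 0.950300
step 2 [2y] zero: DF = P = 578/625 ≈ 0.924800
step 3 [3y] swap r/1=775/27976: DF=(1 − 775/27976·(0.950300+0.924800))/(1+775/27976) = 369/400 ≈ 0.922500
step 4 [4y] zero: DF = P = 113/125 ≈ 0.904000
step 5 [5y] zero: DF = P = 8631/10000 ≈ 0.863100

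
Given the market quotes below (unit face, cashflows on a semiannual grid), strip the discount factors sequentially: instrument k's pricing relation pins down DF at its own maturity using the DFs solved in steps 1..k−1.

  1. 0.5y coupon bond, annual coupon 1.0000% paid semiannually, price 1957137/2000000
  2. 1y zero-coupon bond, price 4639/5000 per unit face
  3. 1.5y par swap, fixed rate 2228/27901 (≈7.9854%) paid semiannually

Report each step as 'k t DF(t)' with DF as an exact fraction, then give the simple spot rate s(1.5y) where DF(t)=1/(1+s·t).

step 1 [0.5y] bond c/2=1/200: DF=(1957137/2000000 − 1/200·(0))/(1+1/200) = 9737/10000 ≈ 0.973700
step 2 [1y] zero: DF = P = 4639/5000 ≈ 0.927800
step 3 [1.5y] swap r/2=1114/27901: DF=(1 − 1114/27901·(0.973700+0.927800))/(1+1114/27901) = 4443/5000 ≈ 0.888600

1 1/2 9737/10000
2 1 4639/5000
3 3/2 4443/5000
s(1.5y) = (1/(4443/5000) − 1)/(3/2) = 1114/13329 ≈ 8.3577%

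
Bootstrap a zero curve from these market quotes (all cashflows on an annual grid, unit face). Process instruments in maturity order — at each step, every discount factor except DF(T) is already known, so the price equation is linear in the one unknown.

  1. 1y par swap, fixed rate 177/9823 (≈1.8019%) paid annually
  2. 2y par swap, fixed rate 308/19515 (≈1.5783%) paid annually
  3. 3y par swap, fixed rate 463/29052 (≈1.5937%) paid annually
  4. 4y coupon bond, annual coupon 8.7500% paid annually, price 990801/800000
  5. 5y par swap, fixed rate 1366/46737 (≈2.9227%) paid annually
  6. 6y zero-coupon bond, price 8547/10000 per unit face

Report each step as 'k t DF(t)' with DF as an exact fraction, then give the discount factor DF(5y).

step 1 [1y] swap r/1=177/9823: DF=(1 − 177/9823·(0))/(1+177/9823) = 9823/10000 ≈ 0.982300
step 2 [2y] swap r/1=308/19515: DF=(1 − 308/19515·(0.982300))/(1+308/19515) = 2423/2500 ≈ 0.969200
step 3 [3y] swap r/1=463/29052: DF=(1 − 463/29052·(0.982300+0.969200))/(1+463/29052) = 9537/10000 ≈ 0.953700
step 4 [4y] bond c/1=7/80: DF=(990801/800000 − 7/80·(0.982300+0.969200+0.953700))/(1+7/80) = 9051/10000 ≈ 0.905100
step 5 [5y] swap r/1=1366/46737: DF=(1 − 1366/46737·(0.982300+0.969200+0.953700+0.905100))/(1+1366/46737) = 4317/5000 ≈ 0.863400
step 6 [6y] zero: DF = P = 8547/10000 ≈ 0.854700

1 1 9823/10000
2 2 2423/2500
3 3 9537/10000
4 4 9051/10000
5 5 4317/5000
6 6 8547/10000
DF(5y) = 4317/5000 ≈ 0.863400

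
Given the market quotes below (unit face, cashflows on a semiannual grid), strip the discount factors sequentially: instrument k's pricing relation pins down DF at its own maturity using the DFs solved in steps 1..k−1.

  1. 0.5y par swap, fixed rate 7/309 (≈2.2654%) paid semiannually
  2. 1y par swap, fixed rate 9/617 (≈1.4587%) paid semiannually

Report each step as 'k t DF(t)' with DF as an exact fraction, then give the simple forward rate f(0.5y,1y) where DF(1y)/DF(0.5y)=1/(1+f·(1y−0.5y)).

1 1/2 618/625
2 1 616/625
f(0.5y,1y) = ((618/625)/(616/625) − 1)/(1/2) = 1/154 ≈ 0.6494%

step 1 [0.5y] swap r/2=7/618: DF=(1 − 7/618·(0))/(1+7/618) = 618/625 ≈ 0.988800
step 2 [1y] swap r/2=9/1234: DF=(1 − 9/1234·(0.988800))/(1+9/1234) = 616/625 ≈ 0.985600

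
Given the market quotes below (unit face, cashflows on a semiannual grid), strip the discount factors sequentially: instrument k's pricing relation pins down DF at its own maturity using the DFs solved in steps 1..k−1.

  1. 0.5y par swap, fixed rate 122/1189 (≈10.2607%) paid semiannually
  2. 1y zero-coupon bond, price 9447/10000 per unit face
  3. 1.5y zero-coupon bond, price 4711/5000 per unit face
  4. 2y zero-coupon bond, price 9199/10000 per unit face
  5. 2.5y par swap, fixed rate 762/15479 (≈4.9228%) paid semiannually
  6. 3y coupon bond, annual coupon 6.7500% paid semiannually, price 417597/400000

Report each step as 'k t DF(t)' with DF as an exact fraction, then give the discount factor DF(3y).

1 1/2 1189/1250
2 1 9447/10000
3 3/2 4711/5000
4 2 9199/10000
5 5/2 8857/10000
6 3 8583/10000
DF(3y) = 8583/10000 ≈ 0.858300

step 1 [0.5y] swap r/2=61/1189: DF=(1 − 61/1189·(0))/(1+61/1189) = 1189/1250 ≈ 0.951200
step 2 [1y] zero: DF = P = 9447/10000 ≈ 0.944700
step 3 [1.5y] zero: DF = P = 4711/5000 ≈ 0.942200
step 4 [2y] zero: DF = P = 9199/10000 ≈ 0.919900
step 5 [2.5y] swap r/2=381/15479: DF=(1 − 381/15479·(0.951200+0.944700+0.942200+0.919900))/(1+381/15479) = 8857/10000 ≈ 0.885700
step 6 [3y] bond c/2=27/800: DF=(417597/400000 − 27/800·(0.951200+0.944700+0.942200+0.919900+0.885700))/(1+27/800) = 8583/10000 ≈ 0.858300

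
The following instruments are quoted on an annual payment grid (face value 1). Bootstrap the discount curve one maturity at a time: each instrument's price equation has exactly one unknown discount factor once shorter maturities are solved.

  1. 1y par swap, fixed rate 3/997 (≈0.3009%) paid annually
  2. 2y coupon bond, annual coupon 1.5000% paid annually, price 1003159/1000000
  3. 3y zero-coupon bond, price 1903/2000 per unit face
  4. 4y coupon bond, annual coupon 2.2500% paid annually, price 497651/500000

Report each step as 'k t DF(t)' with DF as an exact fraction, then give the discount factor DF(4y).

step 1 [1y] swap r/1=3/997: DF=(1 − 3/997·(0))/(1+3/997) = 997/1000 ≈ 0.997000
step 2 [2y] bond c/1=3/200: DF=(1003159/1000000 − 3/200·(0.997000))/(1+3/200) = 1217/1250 ≈ 0.973600
step 3 [3y] zero: DF = P = 1903/2000 ≈ 0.951500
step 4 [4y] bond c/1=9/400: DF=(497651/500000 − 9/400·(0.997000+0.973600+0.951500))/(1+9/400) = 9091/10000 ≈ 0.909100

1 1 997/1000
2 2 1217/1250
3 3 1903/2000
4 4 9091/10000
DF(4y) = 9091/10000 ≈ 0.909100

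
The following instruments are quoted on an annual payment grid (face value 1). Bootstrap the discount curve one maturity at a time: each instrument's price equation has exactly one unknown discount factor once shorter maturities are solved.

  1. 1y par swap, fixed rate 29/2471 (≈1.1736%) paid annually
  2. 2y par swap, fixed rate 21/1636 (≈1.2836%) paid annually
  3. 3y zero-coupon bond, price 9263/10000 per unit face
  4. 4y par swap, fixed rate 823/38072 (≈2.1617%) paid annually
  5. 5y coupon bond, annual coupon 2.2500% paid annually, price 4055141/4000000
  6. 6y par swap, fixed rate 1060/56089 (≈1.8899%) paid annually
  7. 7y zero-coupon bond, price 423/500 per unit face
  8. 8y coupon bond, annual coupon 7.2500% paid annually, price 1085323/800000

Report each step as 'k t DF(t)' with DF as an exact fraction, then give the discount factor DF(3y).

1 1 2471/2500
2 2 2437/2500
3 3 9263/10000
4 4 9177/10000
5 5 9077/10000
6 6 447/500
7 7 423/500
8 8 4143/5000
DF(3y) = 9263/10000 ≈ 0.926300

step 1 [1y] swap r/1=29/2471: DF=(1 − 29/2471·(0))/(1+29/2471) = 2471/2500 ≈ 0.988400
step 2 [2y] swap r/1=21/1636: DF=(1 − 21/1636·(0.988400))/(1+21/1636) = 2437/2500 ≈ 0.974800
step 3 [3y] zero: DF = P = 9263/10000 ≈ 0.926300
step 4 [4y] swap r/1=823/38072: DF=(1 − 823/38072·(0.988400+0.974800+0.926300))/(1+823/38072) = 9177/10000 ≈ 0.917700
step 5 [5y] bond c/1=9/400: DF=(4055141/4000000 − 9/400·(0.988400+0.974800+0.926300+0.917700))/(1+9/400) = 9077/10000 ≈ 0.907700
step 6 [6y] swap r/1=1060/56089: DF=(1 − 1060/56089·(0.988400+0.974800+0.926300+0.917700+0.907700))/(1+1060/56089) = 447/500 ≈ 0.894000
step 7 [7y] zero: DF = P = 423/500 ≈ 0.846000
step 8 [8y] bond c/1=29/400: DF=(1085323/800000 − 29/400·(0.988400+0.974800+0.926300+0.917700+0.907700+0.894000+0.846000))/(1+29/400) = 4143/5000 ≈ 0.828600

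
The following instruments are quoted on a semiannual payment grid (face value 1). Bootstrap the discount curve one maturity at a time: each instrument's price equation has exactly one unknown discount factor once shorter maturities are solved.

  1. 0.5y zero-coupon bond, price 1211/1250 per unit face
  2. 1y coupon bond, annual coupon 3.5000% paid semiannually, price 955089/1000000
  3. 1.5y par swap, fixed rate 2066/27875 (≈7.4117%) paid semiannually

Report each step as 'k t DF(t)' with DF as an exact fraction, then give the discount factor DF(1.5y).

1 1/2 1211/1250
2 1 461/500
3 3/2 8967/10000
DF(1.5y) = 8967/10000 ≈ 0.896700

step 1 [0.5y] zero: DF = P = 1211/1250 ≈ 0.968800
step 2 [1y] bond c/2=7/400: DF=(955089/1000000 − 7/400·(0.968800))/(1+7/400) = 461/500 ≈ 0.922000
step 3 [1.5y] swap r/2=1033/27875: DF=(1 − 1033/27875·(0.968800+0.922000))/(1+1033/27875) = 8967/10000 ≈ 0.896700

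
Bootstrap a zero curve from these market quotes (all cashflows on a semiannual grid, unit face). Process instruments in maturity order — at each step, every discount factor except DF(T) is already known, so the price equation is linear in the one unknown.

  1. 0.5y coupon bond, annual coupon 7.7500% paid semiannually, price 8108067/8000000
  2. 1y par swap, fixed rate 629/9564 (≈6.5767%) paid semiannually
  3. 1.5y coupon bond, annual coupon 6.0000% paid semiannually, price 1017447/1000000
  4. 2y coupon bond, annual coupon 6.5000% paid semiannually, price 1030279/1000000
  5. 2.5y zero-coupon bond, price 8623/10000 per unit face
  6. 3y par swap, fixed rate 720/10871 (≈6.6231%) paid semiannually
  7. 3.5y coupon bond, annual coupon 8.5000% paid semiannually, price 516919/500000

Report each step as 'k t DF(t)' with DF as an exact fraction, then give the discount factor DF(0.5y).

1 1/2 9757/10000
2 1 9371/10000
3 3/2 9321/10000
4 2 9083/10000
5 5/2 8623/10000
6 3 41/50
7 7/2 7701/10000
DF(0.5y) = 9757/10000 ≈ 0.975700

step 1 [0.5y] bond c/2=31/800: DF=(8108067/8000000 − 31/800·(0))/(1+31/800) = 9757/10000 ≈ 0.975700
step 2 [1y] swap r/2=629/19128: DF=(1 − 629/19128·(0.975700))/(1+629/19128) = 9371/10000 ≈ 0.937100
step 3 [1.5y] bond c/2=3/100: DF=(1017447/1000000 − 3/100·(0.975700+0.937100))/(1+3/100) = 9321/10000 ≈ 0.932100
step 4 [2y] bond c/2=13/400: DF=(1030279/1000000 − 13/400·(0.975700+0.937100+0.932100))/(1+13/400) = 9083/10000 ≈ 0.908300
step 5 [2.5y] zero: DF = P = 8623/10000 ≈ 0.862300
step 6 [3y] swap r/2=360/10871: DF=(1 − 360/10871·(0.975700+0.937100+0.932100+0.908300+0.862300))/(1+360/10871) = 41/50 ≈ 0.820000
step 7 [3.5y] bond c/2=17/400: DF=(516919/500000 − 17/400·(0.975700+0.937100+0.932100+0.908300+0.862300+0.820000))/(1+17/400) = 7701/10000 ≈ 0.770100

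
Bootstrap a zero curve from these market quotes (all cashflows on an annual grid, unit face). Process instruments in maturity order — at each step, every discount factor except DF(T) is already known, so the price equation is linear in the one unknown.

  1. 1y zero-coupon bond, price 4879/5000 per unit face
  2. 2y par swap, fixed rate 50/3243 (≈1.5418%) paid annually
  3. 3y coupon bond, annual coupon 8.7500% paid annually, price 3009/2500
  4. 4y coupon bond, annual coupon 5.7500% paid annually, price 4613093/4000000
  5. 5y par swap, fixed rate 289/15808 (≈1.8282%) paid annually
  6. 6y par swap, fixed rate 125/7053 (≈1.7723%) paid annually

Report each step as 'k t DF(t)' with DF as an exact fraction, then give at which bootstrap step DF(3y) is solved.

step 1 [1y] zero: DF = P = 4879/5000 ≈ 0.975800
step 2 [2y] swap r/1=50/3243: DF=(1 − 50/3243·(0.975800))/(1+50/3243) = 97/100 ≈ 0.970000
step 3 [3y] bond c/1=7/80: DF=(3009/2500 − 7/80·(0.975800+0.970000))/(1+7/80) = 4751/5000 ≈ 0.950200
step 4 [4y] bond c/1=23/400: DF=(4613093/4000000 − 23/400·(0.975800+0.970000+0.950200))/(1+23/400) = 9331/10000 ≈ 0.933100
step 5 [5y] swap r/1=289/15808: DF=(1 − 289/15808·(0.975800+0.970000+0.950200+0.933100))/(1+289/15808) = 9133/10000 ≈ 0.913300
step 6 [6y] swap r/1=125/7053: DF=(1 − 125/7053·(0.975800+0.970000+0.950200+0.933100+0.913300))/(1+125/7053) = 9/10 ≈ 0.900000

1 1 4879/5000
2 2 97/100
3 3 4751/5000
4 4 9331/10000
5 5 9133/10000
6 6 9/10
DF(3y) is solved at step 3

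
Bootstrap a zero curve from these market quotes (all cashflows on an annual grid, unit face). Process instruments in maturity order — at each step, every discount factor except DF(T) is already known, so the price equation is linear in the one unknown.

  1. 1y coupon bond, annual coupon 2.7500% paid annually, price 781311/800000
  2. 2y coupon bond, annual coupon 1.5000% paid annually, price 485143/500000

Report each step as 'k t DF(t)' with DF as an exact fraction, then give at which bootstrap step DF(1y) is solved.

1 1 1901/2000
2 2 9419/10000
DF(1y) is solved at step 1

step 1 [1y] bond c/1=11/400: DF=(781311/800000 − 11/400·(0))/(1+11/400) = 1901/2000 ≈ 0.950500
step 2 [2y] bond c/1=3/200: DF=(485143/500000 − 3/200·(0.950500))/(1+3/200) = 9419/10000 ≈ 0.941900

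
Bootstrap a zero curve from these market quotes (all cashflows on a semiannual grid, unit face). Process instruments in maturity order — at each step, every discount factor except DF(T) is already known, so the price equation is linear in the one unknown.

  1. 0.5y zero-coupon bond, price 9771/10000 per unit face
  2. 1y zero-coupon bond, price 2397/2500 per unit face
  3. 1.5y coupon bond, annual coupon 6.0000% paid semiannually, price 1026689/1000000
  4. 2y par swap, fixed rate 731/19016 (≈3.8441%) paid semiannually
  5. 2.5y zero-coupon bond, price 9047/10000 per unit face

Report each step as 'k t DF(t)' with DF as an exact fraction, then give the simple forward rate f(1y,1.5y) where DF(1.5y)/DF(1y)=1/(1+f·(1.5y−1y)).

1 1/2 9771/10000
2 1 2397/2500
3 3/2 2351/2500
4 2 9269/10000
5 5/2 9047/10000
f(1y,1.5y) = ((2397/2500)/(2351/2500) − 1)/(1/2) = 92/2351 ≈ 3.9132%

step 1 [0.5y] zero: DF = P = 9771/10000 ≈ 0.977100
step 2 [1y] zero: DF = P = 2397/2500 ≈ 0.958800
step 3 [1.5y] bond c/2=3/100: DF=(1026689/1000000 − 3/100·(0.977100+0.958800))/(1+3/100) = 2351/2500 ≈ 0.940400
step 4 [2y] swap r/2=731/38032: DF=(1 − 731/38032·(0.977100+0.958800+0.940400))/(1+731/38032) = 9269/10000 ≈ 0.926900
step 5 [2.5y] zero: DF = P = 9047/10000 ≈ 0.904700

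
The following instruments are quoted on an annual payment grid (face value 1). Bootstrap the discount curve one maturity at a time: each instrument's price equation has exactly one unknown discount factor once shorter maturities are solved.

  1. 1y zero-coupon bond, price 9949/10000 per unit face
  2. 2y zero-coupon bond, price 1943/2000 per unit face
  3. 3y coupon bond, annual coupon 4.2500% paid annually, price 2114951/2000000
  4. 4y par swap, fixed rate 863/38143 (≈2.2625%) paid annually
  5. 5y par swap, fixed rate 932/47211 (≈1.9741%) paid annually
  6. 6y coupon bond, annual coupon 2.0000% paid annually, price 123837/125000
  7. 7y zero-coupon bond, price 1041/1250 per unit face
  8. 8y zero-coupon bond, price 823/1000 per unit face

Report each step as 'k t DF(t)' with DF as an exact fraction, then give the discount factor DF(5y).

1 1 9949/10000
2 2 1943/2000
3 3 4671/5000
4 4 9137/10000
5 5 2267/2500
6 6 8787/10000
7 7 1041/1250
8 8 823/1000
DF(5y) = 2267/2500 ≈ 0.906800

step 1 [1y] zero: DF = P = 9949/10000 ≈ 0.994900
step 2 [2y] zero: DF = P = 1943/2000 ≈ 0.971500
step 3 [3y] bond c/1=17/400: DF=(2114951/2000000 − 17/400·(0.994900+0.971500))/(1+17/400) = 4671/5000 ≈ 0.934200
step 4 [4y] swap r/1=863/38143: DF=(1 − 863/38143·(0.994900+0.971500+0.934200))/(1+863/38143) = 9137/10000 ≈ 0.913700
step 5 [5y] swap r/1=932/47211: DF=(1 − 932/47211·(0.994900+0.971500+0.934200+0.913700))/(1+932/47211) = 2267/2500 ≈ 0.906800
step 6 [6y] bond c/1=1/50: DF=(123837/125000 − 1/50·(0.994900+0.971500+0.934200+0.913700+0.906800))/(1+1/50) = 8787/10000 ≈ 0.878700
step 7 [7y] zero: DF = P = 1041/1250 ≈ 0.832800
step 8 [8y] zero: DF = P = 823/1000 ≈ 0.823000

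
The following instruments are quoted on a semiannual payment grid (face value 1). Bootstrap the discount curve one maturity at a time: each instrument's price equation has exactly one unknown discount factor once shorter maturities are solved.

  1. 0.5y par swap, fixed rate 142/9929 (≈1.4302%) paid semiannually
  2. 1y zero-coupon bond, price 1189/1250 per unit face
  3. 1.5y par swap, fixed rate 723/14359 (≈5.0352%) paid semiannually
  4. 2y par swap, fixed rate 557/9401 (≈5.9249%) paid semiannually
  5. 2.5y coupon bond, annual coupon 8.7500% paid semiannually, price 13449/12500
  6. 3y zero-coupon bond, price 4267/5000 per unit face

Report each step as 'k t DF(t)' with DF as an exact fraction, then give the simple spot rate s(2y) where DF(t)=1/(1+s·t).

1 1/2 9929/10000
2 1 1189/1250
3 3/2 9277/10000
4 2 4443/5000
5 5/2 2183/2500
6 3 4267/5000
s(2y) = (1/(4443/5000) − 1)/(2) = 557/8886 ≈ 6.2683%

step 1 [0.5y] swap r/2=71/9929: DF=(1 − 71/9929·(0))/(1+71/9929) = 9929/10000 ≈ 0.992900
step 2 [1y] zero: DF = P = 1189/1250 ≈ 0.951200
step 3 [1.5y] swap r/2=723/28718: DF=(1 − 723/28718·(0.992900+0.951200))/(1+723/28718) = 9277/10000 ≈ 0.927700
step 4 [2y] swap r/2=557/18802: DF=(1 − 557/18802·(0.992900+0.951200+0.927700))/(1+557/18802) = 4443/5000 ≈ 0.888600
step 5 [2.5y] bond c/2=7/160: DF=(13449/12500 − 7/160·(0.992900+0.951200+0.927700+0.888600))/(1+7/160) = 2183/2500 ≈ 0.873200
step 6 [3y] zero: DF = P = 4267/5000 ≈ 0.853400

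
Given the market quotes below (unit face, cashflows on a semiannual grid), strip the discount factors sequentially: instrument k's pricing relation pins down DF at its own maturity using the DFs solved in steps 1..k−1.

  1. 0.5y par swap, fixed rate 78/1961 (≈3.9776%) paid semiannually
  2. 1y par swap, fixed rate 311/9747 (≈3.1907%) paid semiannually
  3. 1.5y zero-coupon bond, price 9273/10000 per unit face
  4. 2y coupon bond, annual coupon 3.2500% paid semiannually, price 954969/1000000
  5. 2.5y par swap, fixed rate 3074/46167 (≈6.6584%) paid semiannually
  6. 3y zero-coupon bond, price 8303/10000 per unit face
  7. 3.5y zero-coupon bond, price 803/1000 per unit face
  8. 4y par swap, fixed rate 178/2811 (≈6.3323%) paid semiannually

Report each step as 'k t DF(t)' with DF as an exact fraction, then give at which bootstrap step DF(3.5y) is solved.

1 1/2 1961/2000
2 1 9689/10000
3 3/2 9273/10000
4 2 8937/10000
5 5/2 8463/10000
6 3 8303/10000
7 7/2 803/1000
8 4 311/400
DF(3.5y) is solved at step 7

step 1 [0.5y] swap r/2=39/1961: DF=(1 − 39/1961·(0))/(1+39/1961) = 1961/2000 ≈ 0.980500
step 2 [1y] swap r/2=311/19494: DF=(1 − 311/19494·(0.980500))/(1+311/19494) = 9689/10000 ≈ 0.968900
step 3 [1.5y] zero: DF = P = 9273/10000 ≈ 0.927300
step 4 [2y] bond c/2=13/800: DF=(954969/1000000 − 13/800·(0.980500+0.968900+0.927300))/(1+13/800) = 8937/10000 ≈ 0.893700
step 5 [2.5y] swap r/2=1537/46167: DF=(1 − 1537/46167·(0.980500+0.968900+0.927300+0.893700))/(1+1537/46167) = 8463/10000 ≈ 0.846300
step 6 [3y] zero: DF = P = 8303/10000 ≈ 0.830300
step 7 [3.5y] zero: DF = P = 803/1000 ≈ 0.803000
step 8 [4y] swap r/2=89/2811: DF=(1 − 89/2811·(0.980500+0.968900+0.927300+0.893700+0.846300+0.830300+0.803000))/(1+89/2811) = 311/400 ≈ 0.777500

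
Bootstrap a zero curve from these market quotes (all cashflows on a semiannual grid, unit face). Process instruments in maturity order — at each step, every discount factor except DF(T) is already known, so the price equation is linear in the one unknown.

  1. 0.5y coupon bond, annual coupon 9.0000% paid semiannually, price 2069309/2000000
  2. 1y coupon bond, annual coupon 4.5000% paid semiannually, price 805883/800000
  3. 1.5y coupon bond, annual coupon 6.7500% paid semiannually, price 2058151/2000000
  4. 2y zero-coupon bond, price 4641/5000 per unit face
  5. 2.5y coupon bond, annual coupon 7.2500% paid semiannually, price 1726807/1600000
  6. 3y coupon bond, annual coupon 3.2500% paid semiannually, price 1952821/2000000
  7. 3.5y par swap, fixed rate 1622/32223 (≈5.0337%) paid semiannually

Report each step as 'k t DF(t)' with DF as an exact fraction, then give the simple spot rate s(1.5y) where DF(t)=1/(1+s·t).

step 1 [0.5y] bond c/2=9/200: DF=(2069309/2000000 − 9/200·(0))/(1+9/200) = 9901/10000 ≈ 0.990100
step 2 [1y] bond c/2=9/400: DF=(805883/800000 − 9/400·(0.990100))/(1+9/400) = 4817/5000 ≈ 0.963400
step 3 [1.5y] bond c/2=27/800: DF=(2058151/2000000 − 27/800·(0.990100+0.963400))/(1+27/800) = 9317/10000 ≈ 0.931700
step 4 [2y] zero: DF = P = 4641/5000 ≈ 0.928200
step 5 [2.5y] bond c/2=29/800: DF=(1726807/1600000 − 29/800·(0.990100+0.963400+0.931700+0.928200))/(1+29/800) = 9081/10000 ≈ 0.908100
step 6 [3y] bond c/2=13/800: DF=(1952821/2000000 − 13/800·(0.990100+0.963400+0.931700+0.928200+0.908100))/(1+13/800) = 8853/10000 ≈ 0.885300
step 7 [3.5y] swap r/2=811/32223: DF=(1 − 811/32223·(0.990100+0.963400+0.931700+0.928200+0.908100+0.885300))/(1+811/32223) = 4189/5000 ≈ 0.837800

1 1/2 9901/10000
2 1 4817/5000
3 3/2 9317/10000
4 2 4641/5000
5 5/2 9081/10000
6 3 8853/10000
7 7/2 4189/5000
s(1.5y) = (1/(9317/10000) − 1)/(3/2) = 1366/27951 ≈ 4.8871%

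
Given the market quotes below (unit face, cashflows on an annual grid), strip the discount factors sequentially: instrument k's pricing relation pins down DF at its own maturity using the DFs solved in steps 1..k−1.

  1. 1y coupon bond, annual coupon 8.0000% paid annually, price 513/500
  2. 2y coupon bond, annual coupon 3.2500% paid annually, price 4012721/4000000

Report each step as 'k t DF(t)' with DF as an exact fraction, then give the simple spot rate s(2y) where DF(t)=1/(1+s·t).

step 1 [1y] bond c/1=2/25: DF=(513/500 − 2/25·(0))/(1+2/25) = 19/20 ≈ 0.950000
step 2 [2y] bond c/1=13/400: DF=(4012721/4000000 − 13/400·(0.950000))/(1+13/400) = 9417/10000 ≈ 0.941700

1 1 19/20
2 2 9417/10000
s(2y) = (1/(9417/10000) − 1)/(2) = 583/18834 ≈ 3.0955%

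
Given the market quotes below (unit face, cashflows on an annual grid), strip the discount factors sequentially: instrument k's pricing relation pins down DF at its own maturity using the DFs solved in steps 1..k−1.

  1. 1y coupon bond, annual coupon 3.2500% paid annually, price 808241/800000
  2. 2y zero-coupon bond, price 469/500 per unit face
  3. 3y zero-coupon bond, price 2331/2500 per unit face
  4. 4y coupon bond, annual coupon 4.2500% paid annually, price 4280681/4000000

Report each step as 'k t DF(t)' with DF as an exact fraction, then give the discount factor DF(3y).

1 1 1957/2000
2 2 469/500
3 3 2331/2500
4 4 569/625
DF(3y) = 2331/2500 ≈ 0.932400

step 1 [1y] bond c/1=13/400: DF=(808241/800000 − 13/400·(0))/(1+13/400) = 1957/2000 ≈ 0.978500
step 2 [2y] zero: DF = P = 469/500 ≈ 0.938000
step 3 [3y] zero: DF = P = 2331/2500 ≈ 0.932400
step 4 [4y] bond c/1=17/400: DF=(4280681/4000000 − 17/400·(0.978500+0.938000+0.932400))/(1+17/400) = 569/625 ≈ 0.910400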